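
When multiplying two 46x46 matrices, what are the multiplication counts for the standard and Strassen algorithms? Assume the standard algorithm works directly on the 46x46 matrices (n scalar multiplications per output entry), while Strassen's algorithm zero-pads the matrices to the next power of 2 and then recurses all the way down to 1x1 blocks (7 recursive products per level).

Matrix multiplication for 46x46 matrices:

Strassen's algorithm requires power-of-2 dimensions. Pad 46x46 to 64x64 (next power of 2).

Standard algorithm: 46^3 = 97336 multiplications
Strassen's algorithm: 7^(log2(64)) = 7^6 = 117649 multiplications
Difference: 97336 - 117649 = -20313 (Strassen uses MORE here due to padding overhead — for small or just-over-power-of-2 n, padding can outweigh the per-level savings)

Standard: 97336 multiplications (46^3). Strassen: 117649 multiplications (7^6, after padding to 64x64). Strassen reduces 8 recursive multiplications to 7 at each level.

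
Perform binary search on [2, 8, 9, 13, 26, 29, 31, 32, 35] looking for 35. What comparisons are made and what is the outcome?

Binary search for 35 in [2, 8, 9, 13, 26, 29, 31, 32, 35]:

lo=0, hi=8, mid=4, arr[mid]=26 -> 26 < 35, search right half
lo=5, hi=8, mid=6, arr[mid]=31 -> 31 < 35, search right half
lo=7, hi=8, mid=7, arr[mid]=32 -> 32 < 35, search right half
lo=8, hi=8, mid=8, arr[mid]=35 -> Found target at index 8!

Binary search finds 35 at index 8 after 4 comparisons. The search repeatedly halves the search space by comparing with the middle element.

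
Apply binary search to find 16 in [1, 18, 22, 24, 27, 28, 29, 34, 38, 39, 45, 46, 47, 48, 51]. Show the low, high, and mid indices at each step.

Binary search for 16 in [1, 18, 22, 24, 27, 28, 29, 34, 38, 39, 45, 46, 47, 48, 51]:

lo=0, hi=14, mid=7, arr[mid]=34 -> 34 > 16, search left half
lo=0, hi=6, mid=3, arr[mid]=24 -> 24 > 16, search left half
lo=0, hi=2, mid=1, arr[mid]=18 -> 18 > 16, search left half
lo=0, hi=0, mid=0, arr[mid]=1 -> 1 < 16, search right half
lo=1 > hi=0, target 16 not found

Binary search determines that 16 is not in the array after 4 comparisons. The search space was exhausted without finding the target.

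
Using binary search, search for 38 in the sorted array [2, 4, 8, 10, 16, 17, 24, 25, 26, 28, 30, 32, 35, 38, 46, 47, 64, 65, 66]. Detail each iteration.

Binary search for 38 in [2, 4, 8, 10, 16, 17, 24, 25, 26, 28, 30, 32, 35, 38, 46, 47, 64, 65, 66]:

lo=0, hi=18, mid=9, arr[mid]=28 -> 28 < 38, search right half
lo=10, hi=18, mid=14, arr[mid]=46 -> 46 > 38, search left half
lo=10, hi=13, mid=11, arr[mid]=32 -> 32 < 38, search right half
lo=12, hi=13, mid=12, arr[mid]=35 -> 35 < 38, search right half
lo=13, hi=13, mid=13, arr[mid]=38 -> Found target at index 13!

Binary search finds 38 at index 13 after 5 comparisons. The search repeatedly halves the search space by comparing with the middle element.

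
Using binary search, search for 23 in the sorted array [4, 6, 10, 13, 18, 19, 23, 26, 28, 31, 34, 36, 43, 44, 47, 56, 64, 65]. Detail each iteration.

Binary search for 23 in [4, 6, 10, 13, 18, 19, 23, 26, 28, 31, 34, 36, 43, 44, 47, 56, 64, 65]:

lo=0, hi=17, mid=8, arr[mid]=28 -> 28 > 23, search left half
lo=0, hi=7, mid=3, arr[mid]=13 -> 13 < 23, search right half
lo=4, hi=7, mid=5, arr[mid]=19 -> 19 < 23, search right half
lo=6, hi=7, mid=6, arr[mid]=23 -> Found target at index 6!

Binary search finds 23 at index 6 after 4 comparisons. The search repeatedly halves the search space by comparing with the middle element.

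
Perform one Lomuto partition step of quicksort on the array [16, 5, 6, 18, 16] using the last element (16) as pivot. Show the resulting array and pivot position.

Lomuto partition with pivot = 16:

Initial array: [16, 5, 6, 18, 16]

arr[0]=16 <= 16: swap with position 0, array becomes [16, 5, 6, 18, 16]
arr[1]=5 <= 16: swap with position 1, array becomes [16, 5, 6, 18, 16]
arr[2]=6 <= 16: swap with position 2, array becomes [16, 5, 6, 18, 16]
arr[3]=18 > 16: no swap

Place pivot at position 3: [16, 5, 6, 16, 18]
Pivot position: 3

After partitioning with pivot 16, the array becomes [16, 5, 6, 16, 18]. The pivot is placed at index 3. All elements to the left of the pivot are <= 16, and all elements to the right are > 16.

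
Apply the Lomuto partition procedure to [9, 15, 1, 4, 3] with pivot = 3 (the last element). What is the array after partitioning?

Lomuto partition with pivot = 3:

Initial array: [9, 15, 1, 4, 3]

arr[0]=9 > 3: no swap
arr[1]=15 > 3: no swap
arr[2]=1 <= 3: swap with position 0, array becomes [1, 15, 9, 4, 3]
arr[3]=4 > 3: no swap

Place pivot at position 1: [1, 3, 9, 4, 15]
Pivot position: 1

After partitioning with pivot 3, the array becomes [1, 3, 9, 4, 15]. The pivot is placed at index 1. All elements to the left of the pivot are <= 3, and all elements to the right are > 3.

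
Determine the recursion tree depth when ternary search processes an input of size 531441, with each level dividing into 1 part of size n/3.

For divide and conquer with division factor 3:

Problem sizes at each level:
Level 0: 531441
Level 1: 177147
Level 2: 59049
Level 3: 19683
Level 4: 6561
Level 5: 2187
Level 6: 729
Level 7: 243
Level 8: 81
Level 9: 27
Level 10: 9
Level 11: 3
Level 12: 1

The root is level 0 and the size-1 base case is level 12 (the tree spans levels 0 through 12, i.e. 13 levels counting the root), so the depth is the number of divisions: log_3(531441) = 12

The recursion tree depth is log_3(531441) = 12. At each level, the problem size is divided by 3, so it takes 12 divisions to reduce to a base case of size 1. The algorithm makes 1 recursive call at each level.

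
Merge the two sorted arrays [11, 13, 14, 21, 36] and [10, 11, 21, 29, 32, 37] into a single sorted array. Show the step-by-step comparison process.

Merging process:

Compare 11 vs 10: take 10 from right. Merged: [10]
Compare 11 vs 11: take 11 from left. Merged: [10, 11]
Compare 13 vs 11: take 11 from right. Merged: [10, 11, 11]
Compare 13 vs 21: take 13 from left. Merged: [10, 11, 11, 13]
Compare 14 vs 21: take 14 from left. Merged: [10, 11, 11, 13, 14]
Compare 21 vs 21: take 21 from left. Merged: [10, 11, 11, 13, 14, 21]
Compare 36 vs 21: take 21 from right. Merged: [10, 11, 11, 13, 14, 21, 21]
Compare 36 vs 29: take 29 from right. Merged: [10, 11, 11, 13, 14, 21, 21, 29]
Compare 36 vs 32: take 32 from right. Merged: [10, 11, 11, 13, 14, 21, 21, 29, 32]
Compare 36 vs 37: take 36 from left. Merged: [10, 11, 11, 13, 14, 21, 21, 29, 32, 36]
Append remaining from right: [37]. Merged: [10, 11, 11, 13, 14, 21, 21, 29, 32, 36, 37]

Final merged array: [10, 11, 11, 13, 14, 21, 21, 29, 32, 36, 37]
Total comparisons: 10

The merged array is [10, 11, 11, 13, 14, 21, 21, 29, 32, 36, 37], requiring 10 comparisons. The merge step runs in O(n) time where n is the total number of elements.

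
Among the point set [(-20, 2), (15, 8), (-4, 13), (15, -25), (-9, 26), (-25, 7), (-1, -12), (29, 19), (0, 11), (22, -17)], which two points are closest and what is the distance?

Computing all pairwise distances among 10 points:

d((-20, 2), (15, 8)) = 35.5106
d((-20, 2), (-4, 13)) = 19.4165
d((-20, 2), (15, -25)) = 44.2041
d((-20, 2), (-9, 26)) = 26.4008
d((-20, 2), (-25, 7)) = 7.0711
d((-20, 2), (-1, -12)) = 23.6008
d((-20, 2), (29, 19)) = 51.8652
d((-20, 2), (0, 11)) = 21.9317
d((-20, 2), (22, -17)) = 46.0977
d((15, 8), (-4, 13)) = 19.6469
d((15, 8), (15, -25)) = 33.0
d((15, 8), (-9, 26)) = 30.0
d((15, 8), (-25, 7)) = 40.0125
d((15, 8), (-1, -12)) = 25.6125
d((15, 8), (29, 19)) = 17.8045
d((15, 8), (0, 11)) = 15.2971
d((15, 8), (22, -17)) = 25.9615
d((-4, 13), (15, -25)) = 42.4853
d((-4, 13), (-9, 26)) = 13.9284
d((-4, 13), (-25, 7)) = 21.8403
d((-4, 13), (-1, -12)) = 25.1794
d((-4, 13), (29, 19)) = 33.541
d((-4, 13), (0, 11)) = 4.4721 <-- minimum
d((-4, 13), (22, -17)) = 39.6989
d((15, -25), (-9, 26)) = 56.3649
d((15, -25), (-25, 7)) = 51.225
d((15, -25), (-1, -12)) = 20.6155
d((15, -25), (29, 19)) = 46.1736
d((15, -25), (0, 11)) = 39.0
d((15, -25), (22, -17)) = 10.6301
d((-9, 26), (-25, 7)) = 24.8395
d((-9, 26), (-1, -12)) = 38.833
d((-9, 26), (29, 19)) = 38.6394
d((-9, 26), (0, 11)) = 17.4929
d((-9, 26), (22, -17)) = 53.0094
d((-25, 7), (-1, -12)) = 30.6105
d((-25, 7), (29, 19)) = 55.3173
d((-25, 7), (0, 11)) = 25.318
d((-25, 7), (22, -17)) = 52.7731
d((-1, -12), (29, 19)) = 43.1393
d((-1, -12), (0, 11)) = 23.0217
d((-1, -12), (22, -17)) = 23.5372
d((29, 19), (0, 11)) = 30.0832
d((29, 19), (22, -17)) = 36.6742
d((0, 11), (22, -17)) = 35.609

Closest pair: (-4, 13) and (0, 11) with distance 4.4721

The closest pair is (-4, 13) and (0, 11) with Euclidean distance 4.4721. For 10 points, brute-force pairwise comparison is shown above. For large n, the divide-and-conquer algorithm (sort by x, recurse on halves, check the dividing strip) achieves O(n log n).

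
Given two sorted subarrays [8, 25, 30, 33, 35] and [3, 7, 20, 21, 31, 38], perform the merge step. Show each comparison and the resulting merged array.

Merging process:

Compare 8 vs 3: take 3 from right. Merged: [3]
Compare 8 vs 7: take 7 from right. Merged: [3, 7]
Compare 8 vs 20: take 8 from left. Merged: [3, 7, 8]
Compare 25 vs 20: take 20 from right. Merged: [3, 7, 8, 20]
Compare 25 vs 21: take 21 from right. Merged: [3, 7, 8, 20, 21]
Compare 25 vs 31: take 25 from left. Merged: [3, 7, 8, 20, 21, 25]
Compare 30 vs 31: take 30 from left. Merged: [3, 7, 8, 20, 21, 25, 30]
Compare 33 vs 31: take 31 from right. Merged: [3, 7, 8, 20, 21, 25, 30, 31]
Compare 33 vs 38: take 33 from left. Merged: [3, 7, 8, 20, 21, 25, 30, 31, 33]
Compare 35 vs 38: take 35 from left. Merged: [3, 7, 8, 20, 21, 25, 30, 31, 33, 35]
Append remaining from right: [38]. Merged: [3, 7, 8, 20, 21, 25, 30, 31, 33, 35, 38]

Final merged array: [3, 7, 8, 20, 21, 25, 30, 31, 33, 35, 38]
Total comparisons: 10

The merged array is [3, 7, 8, 20, 21, 25, 30, 31, 33, 35, 38], requiring 10 comparisons. The merge step runs in O(n) time where n is the total number of elements.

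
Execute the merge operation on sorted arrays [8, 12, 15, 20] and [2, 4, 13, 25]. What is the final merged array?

Merging process:

Compare 8 vs 2: take 2 from right. Merged: [2]
Compare 8 vs 4: take 4 from right. Merged: [2, 4]
Compare 8 vs 13: take 8 from left. Merged: [2, 4, 8]
Compare 12 vs 13: take 12 from left. Merged: [2, 4, 8, 12]
Compare 15 vs 13: take 13 from right. Merged: [2, 4, 8, 12, 13]
Compare 15 vs 25: take 15 from left. Merged: [2, 4, 8, 12, 13, 15]
Compare 20 vs 25: take 20 from left. Merged: [2, 4, 8, 12, 13, 15, 20]
Append remaining from right: [25]. Merged: [2, 4, 8, 12, 13, 15, 20, 25]

Final merged array: [2, 4, 8, 12, 13, 15, 20, 25]
Total comparisons: 7

The merged array is [2, 4, 8, 12, 13, 15, 20, 25], requiring 7 comparisons. The merge step runs in O(n) time where n is the total number of elements.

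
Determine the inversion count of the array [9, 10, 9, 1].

Finding inversions in [9, 10, 9, 1]:

(0, 3): arr[0]=9 > arr[3]=1
(1, 2): arr[1]=10 > arr[2]=9
(1, 3): arr[1]=10 > arr[3]=1
(2, 3): arr[2]=9 > arr[3]=1

Total inversions: 4

The array has 4 inversion(s): (0,3), (1,2), (1,3), (2,3). Each pair (i,j) satisfies i < j and arr[i] > arr[j].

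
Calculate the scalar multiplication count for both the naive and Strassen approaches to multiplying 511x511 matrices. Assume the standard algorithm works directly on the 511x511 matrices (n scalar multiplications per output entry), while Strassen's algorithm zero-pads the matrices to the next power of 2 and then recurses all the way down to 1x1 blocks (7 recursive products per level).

Matrix multiplication for 511x511 matrices:

Strassen's algorithm requires power-of-2 dimensions. Pad 511x511 to 512x512 (next power of 2).

Standard algorithm: 511^3 = 133432831 multiplications
Strassen's algorithm: 7^(log2(512)) = 7^9 = 40353607 multiplications
Savings: 133432831 - 40353607 = 93079224 multiplications

Standard: 133432831 multiplications (511^3). Strassen: 40353607 multiplications (7^9, after padding to 512x512). Strassen reduces 8 recursive multiplications to 7 at each level.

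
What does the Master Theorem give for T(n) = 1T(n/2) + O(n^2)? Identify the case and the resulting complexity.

Master Theorem for T(n) = 1T(n/2) + O(n^2):

a = 1, b = 2, c = 2
log_b(a) = log_2(1) = 0.0000

Case 3: c = 2 > log_2(1) = 0.0000
T(n) = O(n^2) = O(n^2)

For T(n) = 1T(n/2) + O(n^2): log_2(1) = 0.0000. This is Case 3 of the Master Theorem (c > log_b(a), work dominated by root), giving O(n^2).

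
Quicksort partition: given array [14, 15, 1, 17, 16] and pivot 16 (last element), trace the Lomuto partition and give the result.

Lomuto partition with pivot = 16:

Initial array: [14, 15, 1, 17, 16]

arr[0]=14 <= 16: swap with position 0, array becomes [14, 15, 1, 17, 16]
arr[1]=15 <= 16: swap with position 1, array becomes [14, 15, 1, 17, 16]
arr[2]=1 <= 16: swap with position 2, array becomes [14, 15, 1, 17, 16]
arr[3]=17 > 16: no swap

Place pivot at position 3: [14, 15, 1, 16, 17]
Pivot position: 3

After partitioning with pivot 16, the array becomes [14, 15, 1, 16, 17]. The pivot is placed at index 3. All elements to the left of the pivot are <= 16, and all elements to the right are > 16.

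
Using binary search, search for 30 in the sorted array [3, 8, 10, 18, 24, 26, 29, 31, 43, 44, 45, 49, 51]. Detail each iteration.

Binary search for 30 in [3, 8, 10, 18, 24, 26, 29, 31, 43, 44, 45, 49, 51]:

lo=0, hi=12, mid=6, arr[mid]=29 -> 29 < 30, search right half
lo=7, hi=12, mid=9, arr[mid]=44 -> 44 > 30, search left half
lo=7, hi=8, mid=7, arr[mid]=31 -> 31 > 30, search left half
lo=7 > hi=6, target 30 not found

Binary search determines that 30 is not in the array after 3 comparisons. The search space was exhausted without finding the target.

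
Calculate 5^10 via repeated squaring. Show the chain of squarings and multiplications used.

Computing 5^10 by squaring (build up from 5^1; each line after the first costs one multiplication):

5^1 = 5
5^2 = (5^1)^2 = 5^2 = 25
5^4 = (5^2)^2 = 25^2 = 625
5^5 = 5 * 5^4 = 5 * 625 = 3125
5^10 = (5^5)^2 = 3125^2 = 9765625

Result: 9765625
Multiplications needed: 4 (4 lines after 5^1)

5^10 = 9765625. Using exponentiation by squaring, this requires 4 multiplications. The key idea: if the exponent is even, square the half-power; if odd, multiply by the base once.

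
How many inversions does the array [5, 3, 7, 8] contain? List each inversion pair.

Finding inversions in [5, 3, 7, 8]:

(0, 1): arr[0]=5 > arr[1]=3

Total inversions: 1

The array has 1 inversion(s): (0,1). Each pair (i,j) satisfies i < j and arr[i] > arr[j].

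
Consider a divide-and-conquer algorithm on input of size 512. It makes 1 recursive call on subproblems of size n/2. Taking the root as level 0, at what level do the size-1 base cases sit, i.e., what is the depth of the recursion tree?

For divide and conquer with division factor 2:

Problem sizes at each level:
Level 0: 512
Level 1: 256
Level 2: 128
Level 3: 64
Level 4: 32
Level 5: 16
Level 6: 8
Level 7: 4
Level 8: 2
Level 9: 1

The root is level 0 and the size-1 base case is level 9 (the tree spans levels 0 through 9, i.e. 10 levels counting the root), so the depth is the number of divisions: log_2(512) = 9

The recursion tree depth is log_2(512) = 9. At each level, the problem size is divided by 2, so it takes 9 divisions to reduce to a base case of size 1. The algorithm makes 1 recursive call at each level.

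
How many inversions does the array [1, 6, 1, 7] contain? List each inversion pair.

Finding inversions in [1, 6, 1, 7]:

(1, 2): arr[1]=6 > arr[2]=1

Total inversions: 1

The array has 1 inversion(s): (1,2). Each pair (i,j) satisfies i < j and arr[i] > arr[j].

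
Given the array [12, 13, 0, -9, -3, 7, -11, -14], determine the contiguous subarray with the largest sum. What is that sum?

Using Kadane's algorithm on [12, 13, 0, -9, -3, 7, -11, -14]:

Scanning through the array:
Position 1 (value 13): max_ending_here = 25, max_so_far = 25
Position 2 (value 0): max_ending_here = 25, max_so_far = 25
Position 3 (value -9): max_ending_here = 16, max_so_far = 25
Position 4 (value -3): max_ending_here = 13, max_so_far = 25
Position 5 (value 7): max_ending_here = 20, max_so_far = 25
Position 6 (value -11): max_ending_here = 9, max_so_far = 25
Position 7 (value -14): max_ending_here = -5, max_so_far = 25

Maximum subarray: [12, 13]
Maximum sum: 25

The maximum subarray is [12, 13] with sum 25. This subarray runs from index 0 to index 1.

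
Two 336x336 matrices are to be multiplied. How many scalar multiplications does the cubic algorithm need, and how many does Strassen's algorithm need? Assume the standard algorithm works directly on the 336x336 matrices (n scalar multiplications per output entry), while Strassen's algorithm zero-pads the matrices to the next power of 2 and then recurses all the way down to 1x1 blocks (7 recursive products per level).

Matrix multiplication for 336x336 matrices:

Strassen's algorithm requires power-of-2 dimensions. Pad 336x336 to 512x512 (next power of 2).

Standard algorithm: 336^3 = 37933056 multiplications
Strassen's algorithm: 7^(log2(512)) = 7^9 = 40353607 multiplications
Difference: 37933056 - 40353607 = -2420551 (Strassen uses MORE here due to padding overhead — for small or just-over-power-of-2 n, padding can outweigh the per-level savings)

Standard: 37933056 multiplications (336^3). Strassen: 40353607 multiplications (7^9, after padding to 512x512). Strassen reduces 8 recursive multiplications to 7 at each level.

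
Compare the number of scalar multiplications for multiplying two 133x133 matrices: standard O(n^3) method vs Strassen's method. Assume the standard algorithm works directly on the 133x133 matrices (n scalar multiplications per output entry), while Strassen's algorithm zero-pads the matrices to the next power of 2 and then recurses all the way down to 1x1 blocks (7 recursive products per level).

Matrix multiplication for 133x133 matrices:

Strassen's algorithm requires power-of-2 dimensions. Pad 133x133 to 256x256 (next power of 2).

Standard algorithm: 133^3 = 2352637 multiplications
Strassen's algorithm: 7^(log2(256)) = 7^8 = 5764801 multiplications
Difference: 2352637 - 5764801 = -3412164 (Strassen uses MORE here due to padding overhead — for small or just-over-power-of-2 n, padding can outweigh the per-level savings)

Standard: 2352637 multiplications (133^3). Strassen: 5764801 multiplications (7^8, after padding to 256x256). Strassen reduces 8 recursive multiplications to 7 at each level.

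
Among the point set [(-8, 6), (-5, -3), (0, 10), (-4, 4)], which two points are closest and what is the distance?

Computing all pairwise distances among 4 points:

d((-8, 6), (-5, -3)) = 9.4868
d((-8, 6), (0, 10)) = 8.9443
d((-8, 6), (-4, 4)) = 4.4721 <-- minimum
d((-5, -3), (0, 10)) = 13.9284
d((-5, -3), (-4, 4)) = 7.0711
d((0, 10), (-4, 4)) = 7.2111

Closest pair: (-8, 6) and (-4, 4) with distance 4.4721

The closest pair is (-8, 6) and (-4, 4) with Euclidean distance 4.4721. For 4 points, brute-force pairwise comparison is shown above. For large n, the divide-and-conquer algorithm (sort by x, recurse on halves, check the dividing strip) achieves O(n log n).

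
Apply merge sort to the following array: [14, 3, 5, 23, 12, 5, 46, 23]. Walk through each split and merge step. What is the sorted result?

Merge sort trace:

Split: [14, 3, 5, 23, 12, 5, 46, 23] -> [14, 3, 5, 23] and [12, 5, 46, 23]
  Split: [14, 3, 5, 23] -> [14, 3] and [5, 23]
    Split: [14, 3] -> [14] and [3]
    Merge: [14] + [3] -> [3, 14]
    Split: [5, 23] -> [5] and [23]
    Merge: [5] + [23] -> [5, 23]
  Merge: [3, 14] + [5, 23] -> [3, 5, 14, 23]
  Split: [12, 5, 46, 23] -> [12, 5] and [46, 23]
    Split: [12, 5] -> [12] and [5]
    Merge: [12] + [5] -> [5, 12]
    Split: [46, 23] -> [46] and [23]
    Merge: [46] + [23] -> [23, 46]
  Merge: [5, 12] + [23, 46] -> [5, 12, 23, 46]
Merge: [3, 5, 14, 23] + [5, 12, 23, 46] -> [3, 5, 5, 12, 14, 23, 23, 46]

Final sorted array: [3, 5, 5, 12, 14, 23, 23, 46]

The merge sort proceeds by recursively splitting the array and merging sorted halves.
After all merges, the sorted array is [3, 5, 5, 12, 14, 23, 23, 46].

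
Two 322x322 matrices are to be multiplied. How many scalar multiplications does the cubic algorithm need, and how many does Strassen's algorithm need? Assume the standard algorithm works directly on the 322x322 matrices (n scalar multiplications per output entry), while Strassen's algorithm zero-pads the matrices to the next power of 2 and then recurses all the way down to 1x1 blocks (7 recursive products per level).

Matrix multiplication for 322x322 matrices:

Strassen's algorithm requires power-of-2 dimensions. Pad 322x322 to 512x512 (next power of 2).

Standard algorithm: 322^3 = 33386248 multiplications
Strassen's algorithm: 7^(log2(512)) = 7^9 = 40353607 multiplications
Difference: 33386248 - 40353607 = -6967359 (Strassen uses MORE here due to padding overhead — for small or just-over-power-of-2 n, padding can outweigh the per-level savings)

Standard: 33386248 multiplications (322^3). Strassen: 40353607 multiplications (7^9, after padding to 512x512). Strassen reduces 8 recursive multiplications to 7 at each level.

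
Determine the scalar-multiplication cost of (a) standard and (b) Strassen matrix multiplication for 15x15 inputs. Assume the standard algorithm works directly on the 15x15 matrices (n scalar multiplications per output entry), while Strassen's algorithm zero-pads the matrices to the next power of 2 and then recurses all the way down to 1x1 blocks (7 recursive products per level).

Matrix multiplication for 15x15 matrices:

Strassen's algorithm requires power-of-2 dimensions. Pad 15x15 to 16x16 (next power of 2).

Standard algorithm: 15^3 = 3375 multiplications
Strassen's algorithm: 7^(log2(16)) = 7^4 = 2401 multiplications
Savings: 3375 - 2401 = 974 multiplications

Standard: 3375 multiplications (15^3). Strassen: 2401 multiplications (7^4, after padding to 16x16). Strassen reduces 8 recursive multiplications to 7 at each level.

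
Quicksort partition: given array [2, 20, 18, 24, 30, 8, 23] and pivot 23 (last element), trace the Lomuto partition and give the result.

Lomuto partition with pivot = 23:

Initial array: [2, 20, 18, 24, 30, 8, 23]

arr[0]=2 <= 23: swap with position 0, array becomes [2, 20, 18, 24, 30, 8, 23]
arr[1]=20 <= 23: swap with position 1, array becomes [2, 20, 18, 24, 30, 8, 23]
arr[2]=18 <= 23: swap with position 2, array becomes [2, 20, 18, 24, 30, 8, 23]
arr[3]=24 > 23: no swap
arr[4]=30 > 23: no swap
arr[5]=8 <= 23: swap with position 3, array becomes [2, 20, 18, 8, 30, 24, 23]

Place pivot at position 4: [2, 20, 18, 8, 23, 24, 30]
Pivot position: 4

After partitioning with pivot 23, the array becomes [2, 20, 18, 8, 23, 24, 30]. The pivot is placed at index 4. All elements to the left of the pivot are <= 23, and all elements to the right are > 23.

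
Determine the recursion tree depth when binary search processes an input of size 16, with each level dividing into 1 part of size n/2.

For divide and conquer with division factor 2:

Problem sizes at each level:
Level 0: 16
Level 1: 8
Level 2: 4
Level 3: 2
Level 4: 1

The root is level 0 and the size-1 base case is level 4 (the tree spans levels 0 through 4, i.e. 5 levels counting the root), so the depth is the number of divisions: log_2(16) = 4

The recursion tree depth is log_2(16) = 4. At each level, the problem size is divided by 2, so it takes 4 divisions to reduce to a base case of size 1. The algorithm makes 1 recursive call at each level.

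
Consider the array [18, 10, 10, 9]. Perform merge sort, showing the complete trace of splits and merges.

Merge sort trace:

Split: [18, 10, 10, 9] -> [18, 10] and [10, 9]
  Split: [18, 10] -> [18] and [10]
  Merge: [18] + [10] -> [10, 18]
  Split: [10, 9] -> [10] and [9]
  Merge: [10] + [9] -> [9, 10]
Merge: [10, 18] + [9, 10] -> [9, 10, 10, 18]

Final sorted array: [9, 10, 10, 18]

The merge sort proceeds by recursively splitting the array and merging sorted halves.
After all merges, the sorted array is [9, 10, 10, 18].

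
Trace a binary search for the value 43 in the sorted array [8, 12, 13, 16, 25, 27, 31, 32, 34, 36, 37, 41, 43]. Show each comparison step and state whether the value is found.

Binary search for 43 in [8, 12, 13, 16, 25, 27, 31, 32, 34, 36, 37, 41, 43]:

lo=0, hi=12, mid=6, arr[mid]=31 -> 31 < 43, search right half
lo=7, hi=12, mid=9, arr[mid]=36 -> 36 < 43, search right half
lo=10, hi=12, mid=11, arr[mid]=41 -> 41 < 43, search right half
lo=12, hi=12, mid=12, arr[mid]=43 -> Found target at index 12!

Binary search finds 43 at index 12 after 4 comparisons. The search repeatedly halves the search space by comparing with the middle element.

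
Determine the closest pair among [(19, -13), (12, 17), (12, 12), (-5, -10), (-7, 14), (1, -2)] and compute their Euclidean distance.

Computing all pairwise distances among 6 points:

d((19, -13), (12, 17)) = 30.8058
d((19, -13), (12, 12)) = 25.9615
d((19, -13), (-5, -10)) = 24.1868
d((19, -13), (-7, 14)) = 37.4833
d((19, -13), (1, -2)) = 21.095
d((12, 17), (12, 12)) = 5.0 <-- minimum
d((12, 17), (-5, -10)) = 31.9061
d((12, 17), (-7, 14)) = 19.2354
d((12, 17), (1, -2)) = 21.9545
d((12, 12), (-5, -10)) = 27.8029
d((12, 12), (-7, 14)) = 19.105
d((12, 12), (1, -2)) = 17.8045
d((-5, -10), (-7, 14)) = 24.0832
d((-5, -10), (1, -2)) = 10.0
d((-7, 14), (1, -2)) = 17.8885

Closest pair: (12, 17) and (12, 12) with distance 5.0

The closest pair is (12, 17) and (12, 12) with Euclidean distance 5.0. For 6 points, brute-force pairwise comparison is shown above. For large n, the divide-and-conquer algorithm (sort by x, recurse on halves, check the dividing strip) achieves O(n log n).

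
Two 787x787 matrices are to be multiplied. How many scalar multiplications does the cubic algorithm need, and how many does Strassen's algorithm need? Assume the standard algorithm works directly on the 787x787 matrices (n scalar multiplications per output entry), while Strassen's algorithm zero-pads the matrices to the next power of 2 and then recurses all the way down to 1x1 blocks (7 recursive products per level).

Matrix multiplication for 787x787 matrices:

Strassen's algorithm requires power-of-2 dimensions. Pad 787x787 to 1024x1024 (next power of 2).

Standard algorithm: 787^3 = 487443403 multiplications
Strassen's algorithm: 7^(log2(1024)) = 7^10 = 282475249 multiplications
Savings: 487443403 - 282475249 = 204968154 multiplications

Standard: 487443403 multiplications (787^3). Strassen: 282475249 multiplications (7^10, after padding to 1024x1024). Strassen reduces 8 recursive multiplications to 7 at each level.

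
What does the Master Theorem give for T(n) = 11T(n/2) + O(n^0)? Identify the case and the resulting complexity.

Master Theorem for T(n) = 11T(n/2) + O(n^0):

a = 11, b = 2, c = 0
log_b(a) = log_2(11) = 3.4594

Case 1: c = 0 < log_2(11) = 3.4594
T(n) = O(n^(log_2 11))

For T(n) = 11T(n/2) + O(n^0): log_2(11) = 3.4594. This is Case 1 of the Master Theorem (c < log_b(a), work dominated by leaves), giving O(n^(log_2 11)).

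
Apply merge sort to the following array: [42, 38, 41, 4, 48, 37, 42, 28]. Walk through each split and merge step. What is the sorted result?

Merge sort trace:

Split: [42, 38, 41, 4, 48, 37, 42, 28] -> [42, 38, 41, 4] and [48, 37, 42, 28]
  Split: [42, 38, 41, 4] -> [42, 38] and [41, 4]
    Split: [42, 38] -> [42] and [38]
    Merge: [42] + [38] -> [38, 42]
    Split: [41, 4] -> [41] and [4]
    Merge: [41] + [4] -> [4, 41]
  Merge: [38, 42] + [4, 41] -> [4, 38, 41, 42]
  Split: [48, 37, 42, 28] -> [48, 37] and [42, 28]
    Split: [48, 37] -> [48] and [37]
    Merge: [48] + [37] -> [37, 48]
    Split: [42, 28] -> [42] and [28]
    Merge: [42] + [28] -> [28, 42]
  Merge: [37, 48] + [28, 42] -> [28, 37, 42, 48]
Merge: [4, 38, 41, 42] + [28, 37, 42, 48] -> [4, 28, 37, 38, 41, 42, 42, 48]

Final sorted array: [4, 28, 37, 38, 41, 42, 42, 48]

The merge sort proceeds by recursively splitting the array and merging sorted halves.
After all merges, the sorted array is [4, 28, 37, 38, 41, 42, 42, 48].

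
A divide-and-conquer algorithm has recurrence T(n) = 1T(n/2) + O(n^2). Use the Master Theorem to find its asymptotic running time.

Master Theorem for T(n) = 1T(n/2) + O(n^2):

a = 1, b = 2, c = 2
log_b(a) = log_2(1) = 0.0000

Case 3: c = 2 > log_2(1) = 0.0000
T(n) = O(n^2) = O(n^2)

For T(n) = 1T(n/2) + O(n^2): log_2(1) = 0.0000. This is Case 3 of the Master Theorem (c > log_b(a), work dominated by root), giving O(n^2).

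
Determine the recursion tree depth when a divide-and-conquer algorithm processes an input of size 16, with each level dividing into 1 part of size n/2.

For divide and conquer with division factor 2:

Problem sizes at each level:
Level 0: 16
Level 1: 8
Level 2: 4
Level 3: 2
Level 4: 1

The root is level 0 and the size-1 base case is level 4 (the tree spans levels 0 through 4, i.e. 5 levels counting the root), so the depth is the number of divisions: log_2(16) = 4

The recursion tree depth is log_2(16) = 4. At each level, the problem size is divided by 2, so it takes 4 divisions to reduce to a base case of size 1. The algorithm makes 1 recursive call at each level.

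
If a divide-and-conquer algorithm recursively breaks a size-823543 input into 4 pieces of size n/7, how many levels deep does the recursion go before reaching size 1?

For divide and conquer with division factor 7:

Problem sizes at each level:
Level 0: 823543
Level 1: 117649
Level 2: 16807
Level 3: 2401
Level 4: 343
Level 5: 49
Level 6: 7
Level 7: 1

The root is level 0 and the size-1 base case is level 7 (the tree spans levels 0 through 7, i.e. 8 levels counting the root), so the depth is the number of divisions: log_7(823543) = 7

The recursion tree depth is log_7(823543) = 7. At each level, the problem size is divided by 7, so it takes 7 divisions to reduce to a base case of size 1. The algorithm makes 4 recursive calls at each level.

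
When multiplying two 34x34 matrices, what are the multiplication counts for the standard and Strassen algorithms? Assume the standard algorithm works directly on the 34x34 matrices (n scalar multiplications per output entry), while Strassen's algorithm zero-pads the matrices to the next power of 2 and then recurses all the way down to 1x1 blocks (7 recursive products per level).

Matrix multiplication for 34x34 matrices:

Strassen's algorithm requires power-of-2 dimensions. Pad 34x34 to 64x64 (next power of 2).

Standard algorithm: 34^3 = 39304 multiplications
Strassen's algorithm: 7^(log2(64)) = 7^6 = 117649 multiplications
Difference: 39304 - 117649 = -78345 (Strassen uses MORE here due to padding overhead — for small or just-over-power-of-2 n, padding can outweigh the per-level savings)

Standard: 39304 multiplications (34^3). Strassen: 117649 multiplications (7^6, after padding to 64x64). Strassen reduces 8 recursive multiplications to 7 at each level.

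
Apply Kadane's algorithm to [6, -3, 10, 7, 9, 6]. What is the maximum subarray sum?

Using Kadane's algorithm on [6, -3, 10, 7, 9, 6]:

Scanning through the array:
Position 1 (value -3): max_ending_here = 3, max_so_far = 6
Position 2 (value 10): max_ending_here = 13, max_so_far = 13
Position 3 (value 7): max_ending_here = 20, max_so_far = 20
Position 4 (value 9): max_ending_here = 29, max_so_far = 29
Position 5 (value 6): max_ending_here = 35, max_so_far = 35

Maximum subarray: [6, -3, 10, 7, 9, 6]
Maximum sum: 35

The maximum subarray is [6, -3, 10, 7, 9, 6] with sum 35. This subarray runs from index 0 to index 5.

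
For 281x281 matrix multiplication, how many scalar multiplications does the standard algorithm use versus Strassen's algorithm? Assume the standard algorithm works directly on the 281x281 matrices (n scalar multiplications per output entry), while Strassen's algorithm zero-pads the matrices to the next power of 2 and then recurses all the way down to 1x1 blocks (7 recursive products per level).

Matrix multiplication for 281x281 matrices:

Strassen's algorithm requires power-of-2 dimensions. Pad 281x281 to 512x512 (next power of 2).

Standard algorithm: 281^3 = 22188041 multiplications
Strassen's algorithm: 7^(log2(512)) = 7^9 = 40353607 multiplications
Difference: 22188041 - 40353607 = -18165566 (Strassen uses MORE here due to padding overhead — for small or just-over-power-of-2 n, padding can outweigh the per-level savings)

Standard: 22188041 multiplications (281^3). Strassen: 40353607 multiplications (7^9, after padding to 512x512). Strassen reduces 8 recursive multiplications to 7 at each level.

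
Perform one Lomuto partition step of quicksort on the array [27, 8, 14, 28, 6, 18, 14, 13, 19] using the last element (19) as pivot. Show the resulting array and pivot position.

Lomuto partition with pivot = 19:

Initial array: [27, 8, 14, 28, 6, 18, 14, 13, 19]

arr[0]=27 > 19: no swap
arr[1]=8 <= 19: swap with position 0, array becomes [8, 27, 14, 28, 6, 18, 14, 13, 19]
arr[2]=14 <= 19: swap with position 1, array becomes [8, 14, 27, 28, 6, 18, 14, 13, 19]
arr[3]=28 > 19: no swap
arr[4]=6 <= 19: swap with position 2, array becomes [8, 14, 6, 28, 27, 18, 14, 13, 19]
arr[5]=18 <= 19: swap with position 3, array becomes [8, 14, 6, 18, 27, 28, 14, 13, 19]
arr[6]=14 <= 19: swap with position 4, array becomes [8, 14, 6, 18, 14, 28, 27, 13, 19]
arr[7]=13 <= 19: swap with position 5, array becomes [8, 14, 6, 18, 14, 13, 27, 28, 19]

Place pivot at position 6: [8, 14, 6, 18, 14, 13, 19, 28, 27]
Pivot position: 6

After partitioning with pivot 19, the array becomes [8, 14, 6, 18, 14, 13, 19, 28, 27]. The pivot is placed at index 6. All elements to the left of the pivot are <= 19, and all elements to the right are > 19.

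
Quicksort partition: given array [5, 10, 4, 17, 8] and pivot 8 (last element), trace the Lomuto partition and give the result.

Lomuto partition with pivot = 8:

Initial array: [5, 10, 4, 17, 8]

arr[0]=5 <= 8: swap with position 0, array becomes [5, 10, 4, 17, 8]
arr[1]=10 > 8: no swap
arr[2]=4 <= 8: swap with position 1, array becomes [5, 4, 10, 17, 8]
arr[3]=17 > 8: no swap

Place pivot at position 2: [5, 4, 8, 17, 10]
Pivot position: 2

After partitioning with pivot 8, the array becomes [5, 4, 8, 17, 10]. The pivot is placed at index 2. All elements to the left of the pivot are <= 8, and all elements to the right are > 8.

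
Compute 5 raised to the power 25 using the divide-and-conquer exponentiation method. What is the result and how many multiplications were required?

Computing 5^25 by squaring (build up from 5^1; each line after the first costs one multiplication):

5^1 = 5
5^2 = (5^1)^2 = 5^2 = 25
5^3 = 5 * 5^2 = 5 * 25 = 125
5^6 = (5^3)^2 = 125^2 = 15625
5^12 = (5^6)^2 = 15625^2 = 244140625
5^24 = (5^12)^2 = 244140625^2 = 59604644775390625
5^25 = 5 * 5^24 = 5 * 59604644775390625 = 298023223876953125

Result: 298023223876953125
Multiplications needed: 6 (6 lines after 5^1)

5^25 = 298023223876953125. Using exponentiation by squaring, this requires 6 multiplications. The key idea: if the exponent is even, square the half-power; if odd, multiply by the base once.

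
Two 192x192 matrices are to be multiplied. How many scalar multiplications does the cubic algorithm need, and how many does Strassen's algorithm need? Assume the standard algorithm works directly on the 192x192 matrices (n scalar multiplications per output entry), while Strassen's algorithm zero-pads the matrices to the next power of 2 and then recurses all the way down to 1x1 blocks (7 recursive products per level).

Matrix multiplication for 192x192 matrices:

Strassen's algorithm requires power-of-2 dimensions. Pad 192x192 to 256x256 (next power of 2).

Standard algorithm: 192^3 = 7077888 multiplications
Strassen's algorithm: 7^(log2(256)) = 7^8 = 5764801 multiplications
Savings: 7077888 - 5764801 = 1313087 multiplications

Standard: 7077888 multiplications (192^3). Strassen: 5764801 multiplications (7^8, after padding to 256x256). Strassen reduces 8 recursive multiplications to 7 at each level.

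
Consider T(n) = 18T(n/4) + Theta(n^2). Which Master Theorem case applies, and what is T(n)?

Master Theorem for T(n) = 18T(n/4) + O(n^2):

a = 18, b = 4, c = 2
log_b(a) = log_4(18) = 2.0850

Case 1: c = 2 < log_4(18) = 2.0850
T(n) = O(n^(log_4 18))

For T(n) = 18T(n/4) + O(n^2): log_4(18) = 2.0850. This is Case 1 of the Master Theorem (c < log_b(a), work dominated by leaves), giving O(n^(log_4 18)).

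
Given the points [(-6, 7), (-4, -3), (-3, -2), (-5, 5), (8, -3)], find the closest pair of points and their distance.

Computing all pairwise distances among 5 points:

d((-6, 7), (-4, -3)) = 10.198
d((-6, 7), (-3, -2)) = 9.4868
d((-6, 7), (-5, 5)) = 2.2361
d((-6, 7), (8, -3)) = 17.2047
d((-4, -3), (-3, -2)) = 1.4142 <-- minimum
d((-4, -3), (-5, 5)) = 8.0623
d((-4, -3), (8, -3)) = 12.0
d((-3, -2), (-5, 5)) = 7.2801
d((-3, -2), (8, -3)) = 11.0454
d((-5, 5), (8, -3)) = 15.2643

Closest pair: (-4, -3) and (-3, -2) with distance 1.4142

The closest pair is (-4, -3) and (-3, -2) with Euclidean distance 1.4142. For 5 points, brute-force pairwise comparison is shown above. For large n, the divide-and-conquer algorithm (sort by x, recurse on halves, check the dividing strip) achieves O(n log n).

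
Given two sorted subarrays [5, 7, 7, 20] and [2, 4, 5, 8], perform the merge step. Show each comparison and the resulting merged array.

Merging process:

Compare 5 vs 2: take 2 from right. Merged: [2]
Compare 5 vs 4: take 4 from right. Merged: [2, 4]
Compare 5 vs 5: take 5 from left. Merged: [2, 4, 5]
Compare 7 vs 5: take 5 from right. Merged: [2, 4, 5, 5]
Compare 7 vs 8: take 7 from left. Merged: [2, 4, 5, 5, 7]
Compare 7 vs 8: take 7 from left. Merged: [2, 4, 5, 5, 7, 7]
Compare 20 vs 8: take 8 from right. Merged: [2, 4, 5, 5, 7, 7, 8]
Append remaining from left: [20]. Merged: [2, 4, 5, 5, 7, 7, 8, 20]

Final merged array: [2, 4, 5, 5, 7, 7, 8, 20]
Total comparisons: 7

The merged array is [2, 4, 5, 5, 7, 7, 8, 20], requiring 7 comparisons. The merge step runs in O(n) time where n is the total number of elements.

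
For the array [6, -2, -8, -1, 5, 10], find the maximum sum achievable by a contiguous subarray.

Using Kadane's algorithm on [6, -2, -8, -1, 5, 10]:

Scanning through the array:
Position 1 (value -2): max_ending_here = 4, max_so_far = 6
Position 2 (value -8): max_ending_here = -4, max_so_far = 6
Position 3 (value -1): max_ending_here = -1, max_so_far = 6
Position 4 (value 5): max_ending_here = 5, max_so_far = 6
Position 5 (value 10): max_ending_here = 15, max_so_far = 15

Maximum subarray: [5, 10]
Maximum sum: 15

The maximum subarray is [5, 10] with sum 15. This subarray runs from index 4 to index 5.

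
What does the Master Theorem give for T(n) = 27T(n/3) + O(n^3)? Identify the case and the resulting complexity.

Master Theorem for T(n) = 27T(n/3) + O(n^3):

a = 27, b = 3, c = 3
log_b(a) = log_3(27) = 3.0000

Case 2: c = 3 = log_3(27) = 3.0000
T(n) = O(n^3 log n) = O(n^3 log n)

For T(n) = 27T(n/3) + O(n^3): log_3(27) = 3.0000. This is Case 2 of the Master Theorem (c = log_b(a), equal work at all levels), giving O(n^3 log n).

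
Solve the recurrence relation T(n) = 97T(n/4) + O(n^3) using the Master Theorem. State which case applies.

Master Theorem for T(n) = 97T(n/4) + O(n^3):

a = 97, b = 4, c = 3
log_b(a) = log_4(97) = 3.3000

Case 1: c = 3 < log_4(97) = 3.3000
T(n) = O(n^(log_4 97))

For T(n) = 97T(n/4) + O(n^3): log_4(97) = 3.3000. This is Case 1 of the Master Theorem (c < log_b(a), work dominated by leaves), giving O(n^(log_4 97)).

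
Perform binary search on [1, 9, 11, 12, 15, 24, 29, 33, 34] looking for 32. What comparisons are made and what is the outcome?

Binary search for 32 in [1, 9, 11, 12, 15, 24, 29, 33, 34]:

lo=0, hi=8, mid=4, arr[mid]=15 -> 15 < 32, search right half
lo=5, hi=8, mid=6, arr[mid]=29 -> 29 < 32, search right half
lo=7, hi=8, mid=7, arr[mid]=33 -> 33 > 32, search left half
lo=7 > hi=6, target 32 not found

Binary search determines that 32 is not in the array after 3 comparisons. The search space was exhausted without finding the target.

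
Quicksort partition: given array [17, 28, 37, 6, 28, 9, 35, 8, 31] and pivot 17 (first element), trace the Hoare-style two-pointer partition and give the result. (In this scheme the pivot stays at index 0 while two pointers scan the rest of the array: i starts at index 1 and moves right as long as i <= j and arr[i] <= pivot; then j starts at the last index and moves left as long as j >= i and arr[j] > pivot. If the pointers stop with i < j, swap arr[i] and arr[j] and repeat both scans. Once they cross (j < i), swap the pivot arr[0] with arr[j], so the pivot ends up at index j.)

Hoare-style two-pointer partition with pivot = 17:

Initial array: [17, 28, 37, 6, 28, 9, 35, 8, 31]

Pointers start at i = 1, j = 8.
i stops at index 1 (arr[1]=28 > 17), j stops at index 7 (arr[7]=8 <= 17): swap arr[1] and arr[7], array becomes [17, 8, 37, 6, 28, 9, 35, 28, 31]
i stops at index 2 (arr[2]=37 > 17), j stops at index 5 (arr[5]=9 <= 17): swap arr[2] and arr[5], array becomes [17, 8, 9, 6, 28, 37, 35, 28, 31]
i ends at 4, j ends at 3: the pointers have crossed (j < i), so scanning stops.

Swap pivot arr[0] with arr[3] to place pivot at position 3: [6, 8, 9, 17, 28, 37, 35, 28, 31]
Pivot position: 3

After partitioning with pivot 17, the array becomes [6, 8, 9, 17, 28, 37, 35, 28, 31]. The pivot is placed at index 3. All elements to the left of the pivot are <= 17, and all elements to the right are > 17.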